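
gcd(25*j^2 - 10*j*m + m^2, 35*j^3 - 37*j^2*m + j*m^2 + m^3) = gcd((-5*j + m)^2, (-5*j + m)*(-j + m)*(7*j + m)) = 5*j - m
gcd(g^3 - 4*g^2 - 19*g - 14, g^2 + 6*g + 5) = g + 1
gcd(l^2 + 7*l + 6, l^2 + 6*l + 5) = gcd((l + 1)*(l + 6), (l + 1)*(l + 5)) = l + 1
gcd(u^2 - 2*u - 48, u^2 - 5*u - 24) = u - 8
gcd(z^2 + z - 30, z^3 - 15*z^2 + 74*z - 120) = z - 5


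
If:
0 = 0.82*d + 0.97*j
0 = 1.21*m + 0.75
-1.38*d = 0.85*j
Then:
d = 0.00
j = 0.00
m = -0.62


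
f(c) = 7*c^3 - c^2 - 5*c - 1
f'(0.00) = -5.00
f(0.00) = -1.00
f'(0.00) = -5.00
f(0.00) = -1.00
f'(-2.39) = 119.73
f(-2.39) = -90.33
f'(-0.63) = 4.59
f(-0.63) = 0.00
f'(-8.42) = 1500.66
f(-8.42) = -4208.43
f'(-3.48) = 256.28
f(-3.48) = -290.72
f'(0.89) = 9.85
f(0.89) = -1.31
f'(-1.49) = 44.60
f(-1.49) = -18.93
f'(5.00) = 510.00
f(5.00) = 824.00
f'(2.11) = 84.27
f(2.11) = 49.76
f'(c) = 21*c^2 - 2*c - 5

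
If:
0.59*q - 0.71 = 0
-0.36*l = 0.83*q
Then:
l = -2.77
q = 1.20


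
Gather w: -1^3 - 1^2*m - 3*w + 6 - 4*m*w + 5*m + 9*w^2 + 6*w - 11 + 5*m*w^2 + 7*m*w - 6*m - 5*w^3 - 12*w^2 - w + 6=-2*m - 5*w^3 + w^2*(5*m - 3) + w*(3*m + 2)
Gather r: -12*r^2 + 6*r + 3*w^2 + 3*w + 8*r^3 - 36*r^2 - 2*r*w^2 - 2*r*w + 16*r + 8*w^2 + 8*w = 8*r^3 - 48*r^2 + r*(-2*w^2 - 2*w + 22) + 11*w^2 + 11*w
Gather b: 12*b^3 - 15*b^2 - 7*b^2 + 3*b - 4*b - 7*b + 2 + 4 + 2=12*b^3 - 22*b^2 - 8*b + 8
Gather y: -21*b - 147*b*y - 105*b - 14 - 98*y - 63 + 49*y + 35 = -126*b + y*(-147*b - 49) - 42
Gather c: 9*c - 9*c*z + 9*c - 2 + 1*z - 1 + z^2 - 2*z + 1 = c*(18 - 9*z) + z^2 - z - 2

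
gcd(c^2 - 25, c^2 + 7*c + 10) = c + 5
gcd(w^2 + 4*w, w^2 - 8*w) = w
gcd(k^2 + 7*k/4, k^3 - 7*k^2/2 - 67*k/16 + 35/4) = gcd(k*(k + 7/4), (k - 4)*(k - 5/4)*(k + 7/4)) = k + 7/4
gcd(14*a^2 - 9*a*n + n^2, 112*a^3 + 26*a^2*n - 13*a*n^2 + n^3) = 7*a - n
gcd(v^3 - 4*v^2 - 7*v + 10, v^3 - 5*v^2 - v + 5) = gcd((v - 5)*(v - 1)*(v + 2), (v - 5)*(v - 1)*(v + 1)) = v^2 - 6*v + 5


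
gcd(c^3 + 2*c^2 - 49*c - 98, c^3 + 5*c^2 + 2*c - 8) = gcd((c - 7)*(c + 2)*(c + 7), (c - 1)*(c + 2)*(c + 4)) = c + 2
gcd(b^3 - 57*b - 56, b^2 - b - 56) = b^2 - b - 56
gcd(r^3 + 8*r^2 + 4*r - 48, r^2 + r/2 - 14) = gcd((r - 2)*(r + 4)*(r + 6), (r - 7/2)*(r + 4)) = r + 4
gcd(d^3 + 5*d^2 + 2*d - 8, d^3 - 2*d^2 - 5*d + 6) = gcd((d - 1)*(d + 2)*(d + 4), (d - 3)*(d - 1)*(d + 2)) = d^2 + d - 2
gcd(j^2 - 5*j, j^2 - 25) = j - 5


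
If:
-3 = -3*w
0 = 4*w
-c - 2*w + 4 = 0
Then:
No Solution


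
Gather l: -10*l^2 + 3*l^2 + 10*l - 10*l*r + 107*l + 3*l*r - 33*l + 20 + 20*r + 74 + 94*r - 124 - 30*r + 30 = -7*l^2 + l*(84 - 7*r) + 84*r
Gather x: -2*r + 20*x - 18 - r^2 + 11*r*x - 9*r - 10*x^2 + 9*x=-r^2 - 11*r - 10*x^2 + x*(11*r + 29) - 18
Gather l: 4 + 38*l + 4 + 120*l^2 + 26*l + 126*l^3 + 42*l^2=126*l^3 + 162*l^2 + 64*l + 8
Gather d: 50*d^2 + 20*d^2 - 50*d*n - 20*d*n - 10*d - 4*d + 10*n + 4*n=70*d^2 + d*(-70*n - 14) + 14*n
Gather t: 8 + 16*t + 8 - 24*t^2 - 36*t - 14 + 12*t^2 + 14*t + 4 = -12*t^2 - 6*t + 6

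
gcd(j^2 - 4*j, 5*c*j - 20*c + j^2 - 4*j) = j - 4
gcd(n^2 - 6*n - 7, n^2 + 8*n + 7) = n + 1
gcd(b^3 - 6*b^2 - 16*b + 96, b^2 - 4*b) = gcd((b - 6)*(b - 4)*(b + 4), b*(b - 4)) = b - 4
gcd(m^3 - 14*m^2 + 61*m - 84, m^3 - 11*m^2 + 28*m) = m^2 - 11*m + 28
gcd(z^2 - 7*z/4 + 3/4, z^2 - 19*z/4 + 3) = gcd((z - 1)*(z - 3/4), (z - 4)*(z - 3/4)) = z - 3/4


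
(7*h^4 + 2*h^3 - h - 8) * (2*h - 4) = 14*h^5 - 24*h^4 - 8*h^3 - 2*h^2 - 12*h + 32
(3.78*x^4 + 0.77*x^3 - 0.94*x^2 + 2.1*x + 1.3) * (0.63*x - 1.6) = 2.3814*x^5 - 5.5629*x^4 - 1.8242*x^3 + 2.827*x^2 - 2.541*x - 2.08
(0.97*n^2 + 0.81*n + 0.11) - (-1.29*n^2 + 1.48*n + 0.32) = 2.26*n^2 - 0.67*n - 0.21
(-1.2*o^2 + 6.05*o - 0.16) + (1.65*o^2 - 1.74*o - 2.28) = 0.45*o^2 + 4.31*o - 2.44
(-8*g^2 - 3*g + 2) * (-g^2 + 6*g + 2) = 8*g^4 - 45*g^3 - 36*g^2 + 6*g + 4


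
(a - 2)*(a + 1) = a^2 - a - 2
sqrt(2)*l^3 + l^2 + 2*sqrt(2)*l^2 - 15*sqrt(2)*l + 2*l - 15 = (l - 3)*(l + 5)*(sqrt(2)*l + 1)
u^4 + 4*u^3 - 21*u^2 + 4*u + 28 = (u - 2)^2*(u + 1)*(u + 7)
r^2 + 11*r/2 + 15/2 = (r + 5/2)*(r + 3)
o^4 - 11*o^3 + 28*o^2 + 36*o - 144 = (o - 6)*(o - 4)*(o - 3)*(o + 2)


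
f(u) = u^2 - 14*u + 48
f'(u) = 2*u - 14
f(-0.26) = 51.71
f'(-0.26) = -14.52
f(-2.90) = 97.01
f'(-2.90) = -19.80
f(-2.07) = 81.26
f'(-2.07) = -18.14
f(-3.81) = 115.86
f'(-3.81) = -21.62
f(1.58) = 28.38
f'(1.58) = -10.84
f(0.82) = 37.19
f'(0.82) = -12.36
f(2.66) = 17.84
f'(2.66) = -8.68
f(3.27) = 12.91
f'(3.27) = -7.46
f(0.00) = 48.00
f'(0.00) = -14.00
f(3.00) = 15.00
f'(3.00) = -8.00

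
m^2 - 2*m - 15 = (m - 5)*(m + 3)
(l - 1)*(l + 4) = l^2 + 3*l - 4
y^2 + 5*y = y*(y + 5)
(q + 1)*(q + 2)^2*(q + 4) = q^4 + 9*q^3 + 28*q^2 + 36*q + 16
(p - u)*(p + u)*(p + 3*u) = p^3 + 3*p^2*u - p*u^2 - 3*u^3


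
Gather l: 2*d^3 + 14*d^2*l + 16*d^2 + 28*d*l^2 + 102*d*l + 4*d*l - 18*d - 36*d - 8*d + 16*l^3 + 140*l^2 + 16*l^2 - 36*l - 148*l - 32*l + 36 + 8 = 2*d^3 + 16*d^2 - 62*d + 16*l^3 + l^2*(28*d + 156) + l*(14*d^2 + 106*d - 216) + 44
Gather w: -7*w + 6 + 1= 7 - 7*w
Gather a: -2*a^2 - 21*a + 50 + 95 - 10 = -2*a^2 - 21*a + 135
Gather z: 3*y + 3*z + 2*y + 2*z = 5*y + 5*z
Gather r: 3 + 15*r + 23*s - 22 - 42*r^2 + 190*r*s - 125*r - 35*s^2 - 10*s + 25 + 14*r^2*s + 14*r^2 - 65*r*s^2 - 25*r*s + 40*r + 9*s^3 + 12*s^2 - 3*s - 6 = r^2*(14*s - 28) + r*(-65*s^2 + 165*s - 70) + 9*s^3 - 23*s^2 + 10*s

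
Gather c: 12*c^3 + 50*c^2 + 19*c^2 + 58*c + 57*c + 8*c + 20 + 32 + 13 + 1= 12*c^3 + 69*c^2 + 123*c + 66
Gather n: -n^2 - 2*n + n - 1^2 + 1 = -n^2 - n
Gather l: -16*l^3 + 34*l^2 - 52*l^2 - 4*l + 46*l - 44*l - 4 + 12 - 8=-16*l^3 - 18*l^2 - 2*l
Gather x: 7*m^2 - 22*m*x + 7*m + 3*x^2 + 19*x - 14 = 7*m^2 + 7*m + 3*x^2 + x*(19 - 22*m) - 14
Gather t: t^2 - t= t^2 - t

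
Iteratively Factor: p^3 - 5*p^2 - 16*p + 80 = (p + 4)*(p^2 - 9*p + 20) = (p - 4)*(p + 4)*(p - 5)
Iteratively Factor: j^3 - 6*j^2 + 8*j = (j - 4)*(j^2 - 2*j) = (j - 4)*(j - 2)*(j)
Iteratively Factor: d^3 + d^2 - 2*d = (d - 1)*(d^2 + 2*d) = d*(d - 1)*(d + 2)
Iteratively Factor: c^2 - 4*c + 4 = (c - 2)*(c - 2)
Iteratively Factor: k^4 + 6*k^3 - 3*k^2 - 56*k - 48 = (k + 4)*(k^3 + 2*k^2 - 11*k - 12) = (k + 4)^2*(k^2 - 2*k - 3) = (k + 1)*(k + 4)^2*(k - 3)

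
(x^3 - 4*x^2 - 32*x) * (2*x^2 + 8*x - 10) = 2*x^5 - 106*x^3 - 216*x^2 + 320*x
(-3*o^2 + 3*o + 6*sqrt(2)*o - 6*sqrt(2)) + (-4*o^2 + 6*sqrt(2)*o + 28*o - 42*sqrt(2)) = -7*o^2 + 12*sqrt(2)*o + 31*o - 48*sqrt(2)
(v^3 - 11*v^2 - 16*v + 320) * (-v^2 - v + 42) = -v^5 + 10*v^4 + 69*v^3 - 766*v^2 - 992*v + 13440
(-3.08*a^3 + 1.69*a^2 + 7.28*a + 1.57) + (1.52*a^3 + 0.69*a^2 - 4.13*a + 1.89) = -1.56*a^3 + 2.38*a^2 + 3.15*a + 3.46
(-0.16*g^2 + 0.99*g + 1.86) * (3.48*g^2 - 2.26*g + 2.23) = -0.5568*g^4 + 3.8068*g^3 + 3.8786*g^2 - 1.9959*g + 4.1478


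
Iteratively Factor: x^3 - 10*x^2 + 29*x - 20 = (x - 1)*(x^2 - 9*x + 20) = (x - 4)*(x - 1)*(x - 5)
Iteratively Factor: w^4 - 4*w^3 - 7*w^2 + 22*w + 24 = (w + 2)*(w^3 - 6*w^2 + 5*w + 12) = (w - 4)*(w + 2)*(w^2 - 2*w - 3) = (w - 4)*(w + 1)*(w + 2)*(w - 3)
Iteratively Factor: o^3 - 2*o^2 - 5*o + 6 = (o + 2)*(o^2 - 4*o + 3) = (o - 1)*(o + 2)*(o - 3)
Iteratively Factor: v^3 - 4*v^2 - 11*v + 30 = (v - 2)*(v^2 - 2*v - 15) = (v - 2)*(v + 3)*(v - 5)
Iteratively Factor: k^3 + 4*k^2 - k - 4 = (k + 1)*(k^2 + 3*k - 4) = (k - 1)*(k + 1)*(k + 4)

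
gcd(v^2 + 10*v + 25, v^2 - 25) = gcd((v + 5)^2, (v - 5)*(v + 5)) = v + 5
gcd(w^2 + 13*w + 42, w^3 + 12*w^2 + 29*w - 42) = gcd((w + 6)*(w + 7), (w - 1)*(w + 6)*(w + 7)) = w^2 + 13*w + 42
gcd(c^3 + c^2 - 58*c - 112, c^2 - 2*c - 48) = c - 8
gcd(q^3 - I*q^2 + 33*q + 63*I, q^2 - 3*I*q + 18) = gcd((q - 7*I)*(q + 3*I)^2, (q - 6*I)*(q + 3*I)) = q + 3*I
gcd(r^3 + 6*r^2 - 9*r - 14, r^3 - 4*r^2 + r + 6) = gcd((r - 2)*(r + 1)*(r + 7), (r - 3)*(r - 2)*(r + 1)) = r^2 - r - 2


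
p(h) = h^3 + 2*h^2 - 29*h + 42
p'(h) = 3*h^2 + 4*h - 29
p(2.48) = -2.37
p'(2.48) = -0.63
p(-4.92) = 114.00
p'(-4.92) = 23.94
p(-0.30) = 50.85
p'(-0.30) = -29.93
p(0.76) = 21.55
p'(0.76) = -24.23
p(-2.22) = 105.30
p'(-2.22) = -23.09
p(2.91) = -0.81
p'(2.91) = 8.04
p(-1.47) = 85.78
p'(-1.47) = -28.40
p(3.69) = 12.47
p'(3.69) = 26.61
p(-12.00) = -1050.00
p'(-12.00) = 355.00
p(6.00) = 156.00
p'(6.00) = 103.00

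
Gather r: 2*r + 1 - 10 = 2*r - 9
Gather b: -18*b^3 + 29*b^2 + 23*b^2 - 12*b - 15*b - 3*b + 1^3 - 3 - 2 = -18*b^3 + 52*b^2 - 30*b - 4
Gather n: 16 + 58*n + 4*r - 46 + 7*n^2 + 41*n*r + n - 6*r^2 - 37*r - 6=7*n^2 + n*(41*r + 59) - 6*r^2 - 33*r - 36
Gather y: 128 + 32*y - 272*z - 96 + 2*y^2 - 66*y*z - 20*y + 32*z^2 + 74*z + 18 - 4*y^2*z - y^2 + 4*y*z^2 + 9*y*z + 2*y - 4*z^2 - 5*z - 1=y^2*(1 - 4*z) + y*(4*z^2 - 57*z + 14) + 28*z^2 - 203*z + 49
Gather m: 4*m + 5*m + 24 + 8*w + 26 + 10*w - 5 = 9*m + 18*w + 45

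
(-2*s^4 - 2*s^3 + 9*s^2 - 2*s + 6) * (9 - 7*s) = 14*s^5 - 4*s^4 - 81*s^3 + 95*s^2 - 60*s + 54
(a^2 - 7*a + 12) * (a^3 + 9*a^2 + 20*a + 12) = a^5 + 2*a^4 - 31*a^3 - 20*a^2 + 156*a + 144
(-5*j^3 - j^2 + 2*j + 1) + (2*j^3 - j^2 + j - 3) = -3*j^3 - 2*j^2 + 3*j - 2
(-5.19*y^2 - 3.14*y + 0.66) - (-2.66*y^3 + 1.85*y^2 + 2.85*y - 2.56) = 2.66*y^3 - 7.04*y^2 - 5.99*y + 3.22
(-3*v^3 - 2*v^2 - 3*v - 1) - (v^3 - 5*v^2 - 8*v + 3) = -4*v^3 + 3*v^2 + 5*v - 4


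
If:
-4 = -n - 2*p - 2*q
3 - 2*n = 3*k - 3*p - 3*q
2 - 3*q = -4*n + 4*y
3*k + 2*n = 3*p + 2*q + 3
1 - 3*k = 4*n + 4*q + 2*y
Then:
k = 36/5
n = -18/5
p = 19/5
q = 0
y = -31/10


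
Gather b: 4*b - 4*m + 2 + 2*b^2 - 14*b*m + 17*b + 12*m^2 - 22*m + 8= 2*b^2 + b*(21 - 14*m) + 12*m^2 - 26*m + 10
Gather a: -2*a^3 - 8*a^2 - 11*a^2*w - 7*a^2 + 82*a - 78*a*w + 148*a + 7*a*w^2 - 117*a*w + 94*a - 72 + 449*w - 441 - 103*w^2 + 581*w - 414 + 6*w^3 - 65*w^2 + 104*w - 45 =-2*a^3 + a^2*(-11*w - 15) + a*(7*w^2 - 195*w + 324) + 6*w^3 - 168*w^2 + 1134*w - 972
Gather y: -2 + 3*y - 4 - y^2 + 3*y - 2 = -y^2 + 6*y - 8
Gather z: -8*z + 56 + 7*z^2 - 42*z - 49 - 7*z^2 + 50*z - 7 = 0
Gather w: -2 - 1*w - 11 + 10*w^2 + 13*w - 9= 10*w^2 + 12*w - 22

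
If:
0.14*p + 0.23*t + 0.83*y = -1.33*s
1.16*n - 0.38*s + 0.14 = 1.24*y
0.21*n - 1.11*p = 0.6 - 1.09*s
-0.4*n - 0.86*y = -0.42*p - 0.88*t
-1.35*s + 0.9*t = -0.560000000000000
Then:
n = -0.33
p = -0.36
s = 0.25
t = -0.25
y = -0.27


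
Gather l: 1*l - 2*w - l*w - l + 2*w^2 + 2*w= -l*w + 2*w^2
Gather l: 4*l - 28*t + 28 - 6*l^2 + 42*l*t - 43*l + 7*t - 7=-6*l^2 + l*(42*t - 39) - 21*t + 21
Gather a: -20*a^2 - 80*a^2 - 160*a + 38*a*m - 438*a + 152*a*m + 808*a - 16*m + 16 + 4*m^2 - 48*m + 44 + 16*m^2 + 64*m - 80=-100*a^2 + a*(190*m + 210) + 20*m^2 - 20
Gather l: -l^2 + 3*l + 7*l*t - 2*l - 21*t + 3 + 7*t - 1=-l^2 + l*(7*t + 1) - 14*t + 2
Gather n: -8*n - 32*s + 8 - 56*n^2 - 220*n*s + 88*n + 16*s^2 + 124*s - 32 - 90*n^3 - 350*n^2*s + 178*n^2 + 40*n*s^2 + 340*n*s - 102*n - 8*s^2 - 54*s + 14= -90*n^3 + n^2*(122 - 350*s) + n*(40*s^2 + 120*s - 22) + 8*s^2 + 38*s - 10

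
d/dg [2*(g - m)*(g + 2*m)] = 4*g + 2*m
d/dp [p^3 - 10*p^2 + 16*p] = 3*p^2 - 20*p + 16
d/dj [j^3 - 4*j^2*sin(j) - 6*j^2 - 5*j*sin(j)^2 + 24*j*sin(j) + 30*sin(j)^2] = -4*j^2*cos(j) + 3*j^2 - 8*j*sin(j) - 5*j*sin(2*j) + 24*j*cos(j) - 12*j - 5*sin(j)^2 + 24*sin(j) + 30*sin(2*j)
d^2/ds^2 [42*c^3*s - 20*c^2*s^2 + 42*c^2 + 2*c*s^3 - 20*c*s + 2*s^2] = -40*c^2 + 12*c*s + 4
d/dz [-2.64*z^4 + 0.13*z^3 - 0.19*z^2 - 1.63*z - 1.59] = -10.56*z^3 + 0.39*z^2 - 0.38*z - 1.63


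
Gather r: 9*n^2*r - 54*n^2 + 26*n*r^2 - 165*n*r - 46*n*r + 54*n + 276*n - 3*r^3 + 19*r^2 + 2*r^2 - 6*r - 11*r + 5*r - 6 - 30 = -54*n^2 + 330*n - 3*r^3 + r^2*(26*n + 21) + r*(9*n^2 - 211*n - 12) - 36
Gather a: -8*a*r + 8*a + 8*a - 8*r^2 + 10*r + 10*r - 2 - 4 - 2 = a*(16 - 8*r) - 8*r^2 + 20*r - 8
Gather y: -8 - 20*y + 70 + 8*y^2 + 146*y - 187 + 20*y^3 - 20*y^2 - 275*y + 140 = 20*y^3 - 12*y^2 - 149*y + 15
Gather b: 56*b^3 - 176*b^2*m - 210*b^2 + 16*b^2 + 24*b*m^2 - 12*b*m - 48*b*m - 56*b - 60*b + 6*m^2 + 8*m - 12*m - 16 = 56*b^3 + b^2*(-176*m - 194) + b*(24*m^2 - 60*m - 116) + 6*m^2 - 4*m - 16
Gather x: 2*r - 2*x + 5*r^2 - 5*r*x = 5*r^2 + 2*r + x*(-5*r - 2)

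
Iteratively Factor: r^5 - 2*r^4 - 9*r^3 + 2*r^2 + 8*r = (r - 4)*(r^4 + 2*r^3 - r^2 - 2*r) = (r - 4)*(r - 1)*(r^3 + 3*r^2 + 2*r) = r*(r - 4)*(r - 1)*(r^2 + 3*r + 2) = r*(r - 4)*(r - 1)*(r + 2)*(r + 1)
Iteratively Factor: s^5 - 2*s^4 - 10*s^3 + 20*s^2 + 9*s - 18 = (s + 3)*(s^4 - 5*s^3 + 5*s^2 + 5*s - 6) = (s - 1)*(s + 3)*(s^3 - 4*s^2 + s + 6) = (s - 1)*(s + 1)*(s + 3)*(s^2 - 5*s + 6) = (s - 3)*(s - 1)*(s + 1)*(s + 3)*(s - 2)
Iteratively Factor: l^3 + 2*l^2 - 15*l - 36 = (l + 3)*(l^2 - l - 12) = (l + 3)^2*(l - 4)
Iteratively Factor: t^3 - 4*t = (t)*(t^2 - 4) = t*(t - 2)*(t + 2)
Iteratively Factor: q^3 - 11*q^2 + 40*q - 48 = (q - 3)*(q^2 - 8*q + 16) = (q - 4)*(q - 3)*(q - 4)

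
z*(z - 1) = z^2 - z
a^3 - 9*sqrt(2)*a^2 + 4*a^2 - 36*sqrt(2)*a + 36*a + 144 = (a + 4)*(a - 6*sqrt(2))*(a - 3*sqrt(2))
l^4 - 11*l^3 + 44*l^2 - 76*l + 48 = (l - 4)*(l - 3)*(l - 2)^2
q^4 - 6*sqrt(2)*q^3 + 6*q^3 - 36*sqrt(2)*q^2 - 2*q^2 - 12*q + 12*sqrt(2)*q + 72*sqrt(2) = (q + 6)*(q - 6*sqrt(2))*(q - sqrt(2))*(q + sqrt(2))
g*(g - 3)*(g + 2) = g^3 - g^2 - 6*g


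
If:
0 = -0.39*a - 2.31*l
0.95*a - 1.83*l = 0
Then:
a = 0.00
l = 0.00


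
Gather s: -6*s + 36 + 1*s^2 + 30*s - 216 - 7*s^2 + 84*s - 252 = -6*s^2 + 108*s - 432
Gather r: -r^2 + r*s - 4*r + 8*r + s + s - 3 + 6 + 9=-r^2 + r*(s + 4) + 2*s + 12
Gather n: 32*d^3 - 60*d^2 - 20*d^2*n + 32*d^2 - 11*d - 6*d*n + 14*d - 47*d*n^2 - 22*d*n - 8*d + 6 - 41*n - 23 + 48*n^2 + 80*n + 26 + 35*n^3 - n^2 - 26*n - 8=32*d^3 - 28*d^2 - 5*d + 35*n^3 + n^2*(47 - 47*d) + n*(-20*d^2 - 28*d + 13) + 1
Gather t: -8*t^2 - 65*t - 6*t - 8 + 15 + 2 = -8*t^2 - 71*t + 9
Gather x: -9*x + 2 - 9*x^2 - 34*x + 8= -9*x^2 - 43*x + 10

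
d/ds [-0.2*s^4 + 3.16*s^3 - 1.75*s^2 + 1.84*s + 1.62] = -0.8*s^3 + 9.48*s^2 - 3.5*s + 1.84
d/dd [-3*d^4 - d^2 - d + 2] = -12*d^3 - 2*d - 1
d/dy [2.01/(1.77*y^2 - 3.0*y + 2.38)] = (6.03 - 7.1154*y)/(1.77*y^2 - 3.0*y + 2.38)^2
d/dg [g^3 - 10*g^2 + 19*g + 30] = 3*g^2 - 20*g + 19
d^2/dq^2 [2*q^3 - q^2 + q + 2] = 12*q - 2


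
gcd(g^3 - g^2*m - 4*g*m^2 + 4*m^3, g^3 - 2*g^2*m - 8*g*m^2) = g + 2*m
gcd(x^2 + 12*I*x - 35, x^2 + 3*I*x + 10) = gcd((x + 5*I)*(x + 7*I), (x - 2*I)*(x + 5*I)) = x + 5*I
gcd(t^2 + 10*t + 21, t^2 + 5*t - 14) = t + 7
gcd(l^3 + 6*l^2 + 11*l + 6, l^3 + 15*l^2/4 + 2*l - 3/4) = l^2 + 4*l + 3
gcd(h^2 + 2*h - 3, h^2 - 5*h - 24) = h + 3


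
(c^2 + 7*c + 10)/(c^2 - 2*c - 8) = (c + 5)/(c - 4)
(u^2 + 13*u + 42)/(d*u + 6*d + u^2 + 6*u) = (u + 7)/(d + u)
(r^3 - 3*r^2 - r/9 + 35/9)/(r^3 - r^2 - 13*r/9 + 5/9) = (3*r - 7)/(3*r - 1)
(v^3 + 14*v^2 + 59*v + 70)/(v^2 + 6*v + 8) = (v^2 + 12*v + 35)/(v + 4)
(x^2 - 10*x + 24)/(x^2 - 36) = (x - 4)/(x + 6)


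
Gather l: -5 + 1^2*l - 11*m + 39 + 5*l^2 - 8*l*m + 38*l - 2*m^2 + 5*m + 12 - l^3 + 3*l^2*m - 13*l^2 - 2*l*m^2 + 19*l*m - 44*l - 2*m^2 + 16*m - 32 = -l^3 + l^2*(3*m - 8) + l*(-2*m^2 + 11*m - 5) - 4*m^2 + 10*m + 14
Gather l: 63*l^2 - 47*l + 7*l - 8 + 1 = 63*l^2 - 40*l - 7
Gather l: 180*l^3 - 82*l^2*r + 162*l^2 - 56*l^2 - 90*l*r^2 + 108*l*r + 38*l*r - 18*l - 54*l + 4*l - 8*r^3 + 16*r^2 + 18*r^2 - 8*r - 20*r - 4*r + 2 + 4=180*l^3 + l^2*(106 - 82*r) + l*(-90*r^2 + 146*r - 68) - 8*r^3 + 34*r^2 - 32*r + 6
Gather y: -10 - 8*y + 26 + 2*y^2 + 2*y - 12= 2*y^2 - 6*y + 4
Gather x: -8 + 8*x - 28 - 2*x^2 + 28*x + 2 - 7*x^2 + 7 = -9*x^2 + 36*x - 27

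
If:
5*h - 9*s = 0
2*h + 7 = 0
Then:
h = -7/2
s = -35/18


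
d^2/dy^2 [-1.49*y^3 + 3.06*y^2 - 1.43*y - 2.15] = 6.12 - 8.94*y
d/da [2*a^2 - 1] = 4*a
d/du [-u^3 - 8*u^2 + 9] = u*(-3*u - 16)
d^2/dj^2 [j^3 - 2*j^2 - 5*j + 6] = 6*j - 4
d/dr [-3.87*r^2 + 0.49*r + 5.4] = 0.49 - 7.74*r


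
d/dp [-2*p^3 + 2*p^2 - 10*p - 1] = -6*p^2 + 4*p - 10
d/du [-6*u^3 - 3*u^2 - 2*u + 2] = -18*u^2 - 6*u - 2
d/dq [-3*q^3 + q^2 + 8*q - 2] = -9*q^2 + 2*q + 8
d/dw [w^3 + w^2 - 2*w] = 3*w^2 + 2*w - 2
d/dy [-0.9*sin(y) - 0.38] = -0.9*cos(y)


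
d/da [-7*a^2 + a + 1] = 1 - 14*a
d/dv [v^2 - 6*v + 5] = 2*v - 6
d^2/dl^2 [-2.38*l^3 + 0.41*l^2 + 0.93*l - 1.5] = 0.82 - 14.28*l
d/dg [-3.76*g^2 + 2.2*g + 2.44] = 2.2 - 7.52*g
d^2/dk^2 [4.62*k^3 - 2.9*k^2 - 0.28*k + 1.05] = 27.72*k - 5.8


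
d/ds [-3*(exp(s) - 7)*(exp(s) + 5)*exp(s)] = (-9*exp(2*s) + 12*exp(s) + 105)*exp(s)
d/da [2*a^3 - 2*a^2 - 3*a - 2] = 6*a^2 - 4*a - 3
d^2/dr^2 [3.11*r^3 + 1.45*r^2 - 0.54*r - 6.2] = 18.66*r + 2.9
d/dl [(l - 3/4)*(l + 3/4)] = 2*l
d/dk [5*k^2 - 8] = 10*k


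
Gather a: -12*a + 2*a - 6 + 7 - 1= -10*a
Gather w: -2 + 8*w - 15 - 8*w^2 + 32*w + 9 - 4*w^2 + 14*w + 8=-12*w^2 + 54*w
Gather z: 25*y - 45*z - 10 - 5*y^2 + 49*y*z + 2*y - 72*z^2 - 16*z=-5*y^2 + 27*y - 72*z^2 + z*(49*y - 61) - 10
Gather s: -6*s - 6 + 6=-6*s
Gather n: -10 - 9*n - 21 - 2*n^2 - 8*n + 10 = -2*n^2 - 17*n - 21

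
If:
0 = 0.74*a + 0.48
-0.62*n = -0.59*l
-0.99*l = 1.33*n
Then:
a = -0.65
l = 0.00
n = 0.00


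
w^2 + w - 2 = (w - 1)*(w + 2)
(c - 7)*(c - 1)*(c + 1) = c^3 - 7*c^2 - c + 7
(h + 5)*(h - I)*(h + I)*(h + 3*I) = h^4 + 5*h^3 + 3*I*h^3 + h^2 + 15*I*h^2 + 5*h + 3*I*h + 15*I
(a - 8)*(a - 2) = a^2 - 10*a + 16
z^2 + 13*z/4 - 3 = (z - 3/4)*(z + 4)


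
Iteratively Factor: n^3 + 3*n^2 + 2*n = (n + 2)*(n^2 + n) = n*(n + 2)*(n + 1)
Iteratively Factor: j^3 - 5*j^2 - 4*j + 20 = (j - 5)*(j^2 - 4) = (j - 5)*(j + 2)*(j - 2)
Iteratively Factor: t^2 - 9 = (t + 3)*(t - 3)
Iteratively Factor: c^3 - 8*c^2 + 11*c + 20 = (c - 5)*(c^2 - 3*c - 4) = (c - 5)*(c + 1)*(c - 4)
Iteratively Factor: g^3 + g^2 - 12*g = (g)*(g^2 + g - 12) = g*(g - 3)*(g + 4)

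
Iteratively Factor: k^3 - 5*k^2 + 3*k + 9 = (k - 3)*(k^2 - 2*k - 3) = (k - 3)*(k + 1)*(k - 3)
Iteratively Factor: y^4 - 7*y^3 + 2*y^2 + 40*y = (y - 4)*(y^3 - 3*y^2 - 10*y) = y*(y - 4)*(y^2 - 3*y - 10) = y*(y - 5)*(y - 4)*(y + 2)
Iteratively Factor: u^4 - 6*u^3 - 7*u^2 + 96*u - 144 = (u - 4)*(u^3 - 2*u^2 - 15*u + 36) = (u - 4)*(u - 3)*(u^2 + u - 12) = (u - 4)*(u - 3)*(u + 4)*(u - 3)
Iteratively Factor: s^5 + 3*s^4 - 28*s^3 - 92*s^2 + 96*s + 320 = (s + 2)*(s^4 + s^3 - 30*s^2 - 32*s + 160) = (s + 2)*(s + 4)*(s^3 - 3*s^2 - 18*s + 40) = (s + 2)*(s + 4)^2*(s^2 - 7*s + 10) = (s - 5)*(s + 2)*(s + 4)^2*(s - 2)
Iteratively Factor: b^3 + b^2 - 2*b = (b)*(b^2 + b - 2) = b*(b + 2)*(b - 1)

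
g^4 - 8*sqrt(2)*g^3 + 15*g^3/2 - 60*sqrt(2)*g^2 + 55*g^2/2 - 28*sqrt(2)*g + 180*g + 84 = (g + 1/2)*(g + 7)*(g - 6*sqrt(2))*(g - 2*sqrt(2))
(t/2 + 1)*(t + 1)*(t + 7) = t^3/2 + 5*t^2 + 23*t/2 + 7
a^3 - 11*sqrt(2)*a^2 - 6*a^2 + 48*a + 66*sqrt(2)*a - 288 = (a - 6)*(a - 8*sqrt(2))*(a - 3*sqrt(2))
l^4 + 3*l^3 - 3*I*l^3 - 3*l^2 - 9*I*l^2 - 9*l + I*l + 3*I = (l + 3)*(l - I)^3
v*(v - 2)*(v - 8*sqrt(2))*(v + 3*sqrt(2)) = v^4 - 5*sqrt(2)*v^3 - 2*v^3 - 48*v^2 + 10*sqrt(2)*v^2 + 96*v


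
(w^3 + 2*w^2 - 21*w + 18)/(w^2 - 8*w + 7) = (w^2 + 3*w - 18)/(w - 7)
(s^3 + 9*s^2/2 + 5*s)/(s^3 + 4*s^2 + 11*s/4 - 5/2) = 2*s/(2*s - 1)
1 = 1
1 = 1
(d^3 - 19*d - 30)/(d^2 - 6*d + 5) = (d^2 + 5*d + 6)/(d - 1)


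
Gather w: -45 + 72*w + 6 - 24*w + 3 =48*w - 36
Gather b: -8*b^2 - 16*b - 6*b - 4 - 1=-8*b^2 - 22*b - 5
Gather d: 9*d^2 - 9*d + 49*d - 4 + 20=9*d^2 + 40*d + 16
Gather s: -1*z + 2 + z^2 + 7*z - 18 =z^2 + 6*z - 16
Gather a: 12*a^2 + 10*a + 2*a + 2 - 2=12*a^2 + 12*a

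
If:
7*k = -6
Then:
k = -6/7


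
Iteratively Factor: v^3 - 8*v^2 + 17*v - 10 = (v - 2)*(v^2 - 6*v + 5) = (v - 5)*(v - 2)*(v - 1)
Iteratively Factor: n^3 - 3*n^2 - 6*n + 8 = (n + 2)*(n^2 - 5*n + 4) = (n - 1)*(n + 2)*(n - 4)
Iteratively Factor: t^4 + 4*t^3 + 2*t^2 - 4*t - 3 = (t + 1)*(t^3 + 3*t^2 - t - 3) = (t + 1)*(t + 3)*(t^2 - 1) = (t - 1)*(t + 1)*(t + 3)*(t + 1)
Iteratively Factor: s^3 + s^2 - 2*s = (s + 2)*(s^2 - s) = s*(s + 2)*(s - 1)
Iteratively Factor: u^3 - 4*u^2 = (u - 4)*(u^2) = u*(u - 4)*(u)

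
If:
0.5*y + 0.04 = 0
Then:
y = -0.08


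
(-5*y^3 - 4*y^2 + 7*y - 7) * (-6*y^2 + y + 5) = 30*y^5 + 19*y^4 - 71*y^3 + 29*y^2 + 28*y - 35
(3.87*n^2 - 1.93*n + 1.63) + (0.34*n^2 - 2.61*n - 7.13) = 4.21*n^2 - 4.54*n - 5.5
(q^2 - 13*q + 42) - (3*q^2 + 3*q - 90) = -2*q^2 - 16*q + 132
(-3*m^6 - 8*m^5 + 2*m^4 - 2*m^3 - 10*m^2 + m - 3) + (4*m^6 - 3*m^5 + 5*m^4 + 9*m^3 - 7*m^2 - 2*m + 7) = m^6 - 11*m^5 + 7*m^4 + 7*m^3 - 17*m^2 - m + 4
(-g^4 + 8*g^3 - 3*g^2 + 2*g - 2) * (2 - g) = g^5 - 10*g^4 + 19*g^3 - 8*g^2 + 6*g - 4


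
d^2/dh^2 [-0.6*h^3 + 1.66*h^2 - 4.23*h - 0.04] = 3.32 - 3.6*h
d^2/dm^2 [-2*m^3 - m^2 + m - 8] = -12*m - 2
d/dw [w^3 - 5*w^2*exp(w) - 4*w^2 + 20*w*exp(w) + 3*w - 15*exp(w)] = -5*w^2*exp(w) + 3*w^2 + 10*w*exp(w) - 8*w + 5*exp(w) + 3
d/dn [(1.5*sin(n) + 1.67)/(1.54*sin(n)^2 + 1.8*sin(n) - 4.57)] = (-5.1436*sin(n) + 1.155*cos(2*n) - 11.016)*cos(n)/(1.54*sin(n)^2 + 1.8*sin(n) - 4.57)^2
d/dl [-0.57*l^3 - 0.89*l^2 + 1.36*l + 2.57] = -1.71*l^2 - 1.78*l + 1.36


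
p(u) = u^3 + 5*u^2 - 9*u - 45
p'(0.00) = -9.00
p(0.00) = -45.00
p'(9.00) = 324.00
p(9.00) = 1008.00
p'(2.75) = 41.19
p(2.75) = -11.14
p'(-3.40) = -8.32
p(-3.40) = 4.10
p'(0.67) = -0.95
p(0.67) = -48.48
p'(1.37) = 10.33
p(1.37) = -45.37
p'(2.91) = 45.50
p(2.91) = -4.21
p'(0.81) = 1.07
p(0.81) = -48.48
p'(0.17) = -7.21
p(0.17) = -46.38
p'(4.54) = 98.23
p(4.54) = 110.77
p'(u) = 3*u^2 + 10*u - 9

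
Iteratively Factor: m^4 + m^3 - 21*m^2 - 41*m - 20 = (m + 1)*(m^3 - 21*m - 20) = (m + 1)^2*(m^2 - m - 20) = (m + 1)^2*(m + 4)*(m - 5)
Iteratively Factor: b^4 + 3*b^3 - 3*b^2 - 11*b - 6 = (b + 1)*(b^3 + 2*b^2 - 5*b - 6) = (b + 1)^2*(b^2 + b - 6) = (b + 1)^2*(b + 3)*(b - 2)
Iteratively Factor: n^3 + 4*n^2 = (n + 4)*(n^2) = n*(n + 4)*(n)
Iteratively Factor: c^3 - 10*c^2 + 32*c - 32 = (c - 4)*(c^2 - 6*c + 8) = (c - 4)^2*(c - 2)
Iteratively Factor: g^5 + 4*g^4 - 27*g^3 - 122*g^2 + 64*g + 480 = (g + 3)*(g^4 + g^3 - 30*g^2 - 32*g + 160) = (g + 3)*(g + 4)*(g^3 - 3*g^2 - 18*g + 40) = (g - 5)*(g + 3)*(g + 4)*(g^2 + 2*g - 8) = (g - 5)*(g - 2)*(g + 3)*(g + 4)*(g + 4)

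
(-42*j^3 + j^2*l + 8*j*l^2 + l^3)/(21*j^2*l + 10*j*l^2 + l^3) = (-2*j + l)/l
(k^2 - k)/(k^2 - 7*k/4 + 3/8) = 8*k*(k - 1)/(8*k^2 - 14*k + 3)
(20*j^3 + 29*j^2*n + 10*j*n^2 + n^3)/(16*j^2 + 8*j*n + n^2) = (5*j^2 + 6*j*n + n^2)/(4*j + n)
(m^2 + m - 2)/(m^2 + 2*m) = (m - 1)/m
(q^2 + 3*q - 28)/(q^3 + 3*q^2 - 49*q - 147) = (q - 4)/(q^2 - 4*q - 21)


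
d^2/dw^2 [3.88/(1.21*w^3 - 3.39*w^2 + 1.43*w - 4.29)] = ((26.3064 - 28.1688*w)*(1.21*w^3 - 3.39*w^2 + 1.43*w - 4.29) + 3.88*(3.63*w^2 - 6.78*w + 1.43)*(7.26*w^2 - 13.56*w + 2.86))/(1.21*w^3 - 3.39*w^2 + 1.43*w - 4.29)^3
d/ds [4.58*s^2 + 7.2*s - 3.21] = 9.16*s + 7.2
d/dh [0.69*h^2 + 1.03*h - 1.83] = 1.38*h + 1.03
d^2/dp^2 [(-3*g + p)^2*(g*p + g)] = 2*g*(-6*g + 3*p + 1)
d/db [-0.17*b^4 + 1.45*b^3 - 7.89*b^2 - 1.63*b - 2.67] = -0.68*b^3 + 4.35*b^2 - 15.78*b - 1.63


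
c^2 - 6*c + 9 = (c - 3)^2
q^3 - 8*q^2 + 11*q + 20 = (q - 5)*(q - 4)*(q + 1)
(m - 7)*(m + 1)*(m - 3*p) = m^3 - 3*m^2*p - 6*m^2 + 18*m*p - 7*m + 21*p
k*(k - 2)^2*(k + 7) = k^4 + 3*k^3 - 24*k^2 + 28*k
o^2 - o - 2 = (o - 2)*(o + 1)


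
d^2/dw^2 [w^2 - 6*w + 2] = 2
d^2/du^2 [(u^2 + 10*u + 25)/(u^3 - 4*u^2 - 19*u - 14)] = 2*(u^6 + 30*u^5 + 87*u^4 - 428*u^3 + 447*u^2 + 5070*u + 5161)/(u^9 - 12*u^8 - 9*u^7 + 350*u^6 + 507*u^5 - 3408*u^4 - 12655*u^3 - 17514*u^2 - 11172*u - 2744)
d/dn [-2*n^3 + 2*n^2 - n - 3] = -6*n^2 + 4*n - 1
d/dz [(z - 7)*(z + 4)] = 2*z - 3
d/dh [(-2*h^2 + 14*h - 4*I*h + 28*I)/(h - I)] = 2*(-h^2 + 2*I*h - 2 - 21*I)/(h^2 - 2*I*h - 1)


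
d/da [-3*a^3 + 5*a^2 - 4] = a*(10 - 9*a)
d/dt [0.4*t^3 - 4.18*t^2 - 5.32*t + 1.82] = 1.2*t^2 - 8.36*t - 5.32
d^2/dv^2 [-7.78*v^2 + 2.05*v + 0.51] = -15.5600000000000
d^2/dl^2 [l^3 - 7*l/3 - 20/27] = 6*l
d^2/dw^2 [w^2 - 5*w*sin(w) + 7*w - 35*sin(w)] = 5*w*sin(w) + 35*sin(w) - 10*cos(w) + 2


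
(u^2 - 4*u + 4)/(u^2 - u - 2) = (u - 2)/(u + 1)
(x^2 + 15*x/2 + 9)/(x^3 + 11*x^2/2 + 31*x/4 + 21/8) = 4*(x + 6)/(4*x^2 + 16*x + 7)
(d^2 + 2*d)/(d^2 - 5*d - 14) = d/(d - 7)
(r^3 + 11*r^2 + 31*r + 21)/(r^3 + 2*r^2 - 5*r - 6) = (r + 7)/(r - 2)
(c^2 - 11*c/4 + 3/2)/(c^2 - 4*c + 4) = (c - 3/4)/(c - 2)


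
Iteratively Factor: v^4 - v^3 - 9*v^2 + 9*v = (v - 1)*(v^3 - 9*v) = v*(v - 1)*(v^2 - 9) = v*(v - 3)*(v - 1)*(v + 3)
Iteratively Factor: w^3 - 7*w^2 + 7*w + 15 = (w + 1)*(w^2 - 8*w + 15) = (w - 5)*(w + 1)*(w - 3)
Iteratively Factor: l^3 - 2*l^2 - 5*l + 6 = (l - 1)*(l^2 - l - 6) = (l - 1)*(l + 2)*(l - 3)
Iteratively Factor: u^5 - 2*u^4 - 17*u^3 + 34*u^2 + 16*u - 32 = (u + 1)*(u^4 - 3*u^3 - 14*u^2 + 48*u - 32) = (u - 1)*(u + 1)*(u^3 - 2*u^2 - 16*u + 32) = (u - 2)*(u - 1)*(u + 1)*(u^2 - 16) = (u - 2)*(u - 1)*(u + 1)*(u + 4)*(u - 4)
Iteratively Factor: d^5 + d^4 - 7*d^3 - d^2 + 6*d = (d - 2)*(d^4 + 3*d^3 - d^2 - 3*d) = (d - 2)*(d + 3)*(d^3 - d) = d*(d - 2)*(d + 3)*(d^2 - 1) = d*(d - 2)*(d - 1)*(d + 3)*(d + 1)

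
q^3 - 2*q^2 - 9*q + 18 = (q - 3)*(q - 2)*(q + 3)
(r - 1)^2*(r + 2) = r^3 - 3*r + 2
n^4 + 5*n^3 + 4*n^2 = n^2*(n + 1)*(n + 4)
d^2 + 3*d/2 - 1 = (d - 1/2)*(d + 2)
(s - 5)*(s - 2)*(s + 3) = s^3 - 4*s^2 - 11*s + 30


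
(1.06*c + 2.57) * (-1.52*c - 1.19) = -1.6112*c^2 - 5.1678*c - 3.0583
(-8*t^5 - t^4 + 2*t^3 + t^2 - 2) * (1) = -8*t^5 - t^4 + 2*t^3 + t^2 - 2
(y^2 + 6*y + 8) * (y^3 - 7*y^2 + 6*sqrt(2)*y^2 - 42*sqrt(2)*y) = y^5 - y^4 + 6*sqrt(2)*y^4 - 34*y^3 - 6*sqrt(2)*y^3 - 204*sqrt(2)*y^2 - 56*y^2 - 336*sqrt(2)*y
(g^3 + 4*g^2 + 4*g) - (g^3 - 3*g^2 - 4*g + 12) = 7*g^2 + 8*g - 12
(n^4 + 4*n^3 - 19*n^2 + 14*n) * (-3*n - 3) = -3*n^5 - 15*n^4 + 45*n^3 + 15*n^2 - 42*n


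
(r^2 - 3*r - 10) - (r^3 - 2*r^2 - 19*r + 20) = -r^3 + 3*r^2 + 16*r - 30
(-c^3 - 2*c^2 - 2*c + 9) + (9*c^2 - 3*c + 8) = -c^3 + 7*c^2 - 5*c + 17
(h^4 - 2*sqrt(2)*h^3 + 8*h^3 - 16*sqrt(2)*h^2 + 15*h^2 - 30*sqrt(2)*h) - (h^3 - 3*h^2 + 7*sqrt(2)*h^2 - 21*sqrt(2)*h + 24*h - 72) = h^4 - 2*sqrt(2)*h^3 + 7*h^3 - 23*sqrt(2)*h^2 + 18*h^2 - 24*h - 9*sqrt(2)*h + 72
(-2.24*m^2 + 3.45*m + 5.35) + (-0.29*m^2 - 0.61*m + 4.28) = -2.53*m^2 + 2.84*m + 9.63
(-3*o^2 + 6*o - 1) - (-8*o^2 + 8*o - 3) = 5*o^2 - 2*o + 2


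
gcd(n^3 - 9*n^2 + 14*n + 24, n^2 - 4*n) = n - 4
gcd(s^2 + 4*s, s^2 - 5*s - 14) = 1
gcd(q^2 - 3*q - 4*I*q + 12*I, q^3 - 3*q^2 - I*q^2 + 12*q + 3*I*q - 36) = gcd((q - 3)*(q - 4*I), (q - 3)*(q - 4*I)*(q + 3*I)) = q^2 + q*(-3 - 4*I) + 12*I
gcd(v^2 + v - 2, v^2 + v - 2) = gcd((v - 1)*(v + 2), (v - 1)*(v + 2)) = v^2 + v - 2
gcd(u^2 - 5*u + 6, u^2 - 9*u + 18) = u - 3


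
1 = 1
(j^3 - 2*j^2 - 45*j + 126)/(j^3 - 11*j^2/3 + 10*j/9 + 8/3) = 9*(j^2 + j - 42)/(9*j^2 - 6*j - 8)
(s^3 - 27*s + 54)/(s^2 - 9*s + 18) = (s^2 + 3*s - 18)/(s - 6)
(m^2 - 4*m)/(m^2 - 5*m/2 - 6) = 2*m/(2*m + 3)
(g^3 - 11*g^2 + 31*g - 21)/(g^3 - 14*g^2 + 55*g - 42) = (g - 3)/(g - 6)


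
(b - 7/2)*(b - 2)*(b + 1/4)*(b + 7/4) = b^4 - 7*b^3/2 - 57*b^2/16 + 371*b/32 + 49/16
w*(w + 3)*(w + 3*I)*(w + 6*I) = w^4 + 3*w^3 + 9*I*w^3 - 18*w^2 + 27*I*w^2 - 54*w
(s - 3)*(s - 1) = s^2 - 4*s + 3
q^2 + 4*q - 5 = (q - 1)*(q + 5)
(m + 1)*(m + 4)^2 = m^3 + 9*m^2 + 24*m + 16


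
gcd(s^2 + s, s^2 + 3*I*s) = s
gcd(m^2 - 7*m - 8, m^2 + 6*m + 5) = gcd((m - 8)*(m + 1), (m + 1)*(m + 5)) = m + 1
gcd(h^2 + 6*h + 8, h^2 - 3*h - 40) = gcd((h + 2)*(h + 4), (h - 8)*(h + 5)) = 1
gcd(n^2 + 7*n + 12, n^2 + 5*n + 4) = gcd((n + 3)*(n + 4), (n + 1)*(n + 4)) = n + 4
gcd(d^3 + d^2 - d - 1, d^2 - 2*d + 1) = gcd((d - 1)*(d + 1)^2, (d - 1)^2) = d - 1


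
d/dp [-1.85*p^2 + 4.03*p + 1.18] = 4.03 - 3.7*p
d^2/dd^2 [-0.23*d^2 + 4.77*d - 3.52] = -0.460000000000000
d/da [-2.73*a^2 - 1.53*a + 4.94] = -5.46*a - 1.53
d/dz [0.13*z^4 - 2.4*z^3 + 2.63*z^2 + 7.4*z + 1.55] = 0.52*z^3 - 7.2*z^2 + 5.26*z + 7.4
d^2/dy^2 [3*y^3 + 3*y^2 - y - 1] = 18*y + 6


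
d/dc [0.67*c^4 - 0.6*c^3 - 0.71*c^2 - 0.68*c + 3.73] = 2.68*c^3 - 1.8*c^2 - 1.42*c - 0.68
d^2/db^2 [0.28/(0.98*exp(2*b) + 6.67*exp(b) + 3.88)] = (-(1.0976*exp(b) + 1.8676)*(0.98*exp(2*b) + 6.67*exp(b) + 3.88) + 0.28*(1.96*exp(b) + 6.67)*(3.92*exp(b) + 13.34)*exp(b))*exp(b)/(0.98*exp(2*b) + 6.67*exp(b) + 3.88)^3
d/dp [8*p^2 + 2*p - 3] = 16*p + 2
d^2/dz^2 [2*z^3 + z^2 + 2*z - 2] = 12*z + 2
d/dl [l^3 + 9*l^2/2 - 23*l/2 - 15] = 3*l^2 + 9*l - 23/2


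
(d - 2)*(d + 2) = d^2 - 4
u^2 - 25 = (u - 5)*(u + 5)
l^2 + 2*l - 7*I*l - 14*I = (l + 2)*(l - 7*I)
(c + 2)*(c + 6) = c^2 + 8*c + 12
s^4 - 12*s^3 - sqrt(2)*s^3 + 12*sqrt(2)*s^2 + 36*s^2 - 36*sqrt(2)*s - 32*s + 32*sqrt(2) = (s - 8)*(s - 2)^2*(s - sqrt(2))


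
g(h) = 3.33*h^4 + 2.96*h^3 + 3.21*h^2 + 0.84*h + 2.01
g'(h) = 13.32*h^3 + 8.88*h^2 + 6.42*h + 0.84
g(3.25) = 511.77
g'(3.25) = 572.75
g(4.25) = 1377.21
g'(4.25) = 1211.04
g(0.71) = 6.13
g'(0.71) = 14.64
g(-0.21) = 1.95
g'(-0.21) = -0.24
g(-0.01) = 2.00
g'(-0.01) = 0.78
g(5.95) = 4917.77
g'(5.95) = 3159.20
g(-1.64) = 20.30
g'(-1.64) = -44.56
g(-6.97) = 7008.96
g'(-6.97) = -4122.78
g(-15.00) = 159302.91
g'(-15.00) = -43052.46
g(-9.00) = 19944.75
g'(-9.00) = -9047.94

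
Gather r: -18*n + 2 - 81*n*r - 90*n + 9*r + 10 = -108*n + r*(9 - 81*n) + 12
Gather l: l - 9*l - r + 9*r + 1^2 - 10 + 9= -8*l + 8*r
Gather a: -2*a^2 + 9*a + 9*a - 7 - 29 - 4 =-2*a^2 + 18*a - 40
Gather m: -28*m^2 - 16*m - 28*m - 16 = -28*m^2 - 44*m - 16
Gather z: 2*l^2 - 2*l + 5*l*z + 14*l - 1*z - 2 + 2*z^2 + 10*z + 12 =2*l^2 + 12*l + 2*z^2 + z*(5*l + 9) + 10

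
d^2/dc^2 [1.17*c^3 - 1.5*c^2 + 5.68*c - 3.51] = 7.02*c - 3.0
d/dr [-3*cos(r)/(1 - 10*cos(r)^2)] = 3*(10*cos(r)^2 + 1)*sin(r)/(10*cos(r)^2 - 1)^2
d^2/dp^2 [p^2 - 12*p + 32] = 2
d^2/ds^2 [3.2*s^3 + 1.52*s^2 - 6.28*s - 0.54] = 19.2*s + 3.04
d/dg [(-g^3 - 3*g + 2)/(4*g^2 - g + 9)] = ((8*g - 1)*(g^3 + 3*g - 2) - 3*(g^2 + 1)*(4*g^2 - g + 9))/(4*g^2 - g + 9)^2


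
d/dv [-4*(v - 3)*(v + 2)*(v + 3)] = -12*v^2 - 16*v + 36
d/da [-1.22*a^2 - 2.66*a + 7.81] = -2.44*a - 2.66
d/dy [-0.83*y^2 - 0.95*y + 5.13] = -1.66*y - 0.95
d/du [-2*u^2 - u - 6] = -4*u - 1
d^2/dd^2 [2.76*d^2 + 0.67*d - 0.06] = 5.52000000000000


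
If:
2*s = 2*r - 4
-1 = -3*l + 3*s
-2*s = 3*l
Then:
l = 2/15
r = 9/5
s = -1/5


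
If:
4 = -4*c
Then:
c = -1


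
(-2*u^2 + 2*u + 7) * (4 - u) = 2*u^3 - 10*u^2 + u + 28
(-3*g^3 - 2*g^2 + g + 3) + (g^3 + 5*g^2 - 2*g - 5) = -2*g^3 + 3*g^2 - g - 2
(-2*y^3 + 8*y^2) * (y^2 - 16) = -2*y^5 + 8*y^4 + 32*y^3 - 128*y^2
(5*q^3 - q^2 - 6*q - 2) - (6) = 5*q^3 - q^2 - 6*q - 8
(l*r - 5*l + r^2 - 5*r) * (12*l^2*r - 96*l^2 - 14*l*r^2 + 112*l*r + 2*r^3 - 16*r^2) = 12*l^3*r^2 - 156*l^3*r + 480*l^3 - 2*l^2*r^3 + 26*l^2*r^2 - 80*l^2*r - 12*l*r^4 + 156*l*r^3 - 480*l*r^2 + 2*r^5 - 26*r^4 + 80*r^3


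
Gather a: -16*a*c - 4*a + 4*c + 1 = a*(-16*c - 4) + 4*c + 1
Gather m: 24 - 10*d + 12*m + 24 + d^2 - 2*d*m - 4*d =d^2 - 14*d + m*(12 - 2*d) + 48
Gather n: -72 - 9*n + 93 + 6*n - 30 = -3*n - 9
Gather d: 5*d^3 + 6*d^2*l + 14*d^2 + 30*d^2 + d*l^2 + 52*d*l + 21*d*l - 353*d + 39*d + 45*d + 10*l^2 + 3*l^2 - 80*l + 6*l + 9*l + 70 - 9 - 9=5*d^3 + d^2*(6*l + 44) + d*(l^2 + 73*l - 269) + 13*l^2 - 65*l + 52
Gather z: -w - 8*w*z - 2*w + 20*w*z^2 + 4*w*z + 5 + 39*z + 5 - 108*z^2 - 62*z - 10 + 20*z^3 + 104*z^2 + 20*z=-3*w + 20*z^3 + z^2*(20*w - 4) + z*(-4*w - 3)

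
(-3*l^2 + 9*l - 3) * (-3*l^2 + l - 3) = 9*l^4 - 30*l^3 + 27*l^2 - 30*l + 9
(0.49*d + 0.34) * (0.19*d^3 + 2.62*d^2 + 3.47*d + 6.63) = 0.0931*d^4 + 1.3484*d^3 + 2.5911*d^2 + 4.4285*d + 2.2542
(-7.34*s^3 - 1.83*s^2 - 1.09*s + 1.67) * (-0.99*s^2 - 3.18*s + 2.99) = 7.2666*s^5 + 25.1529*s^4 - 15.0481*s^3 - 3.6588*s^2 - 8.5697*s + 4.9933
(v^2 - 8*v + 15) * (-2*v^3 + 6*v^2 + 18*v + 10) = -2*v^5 + 22*v^4 - 60*v^3 - 44*v^2 + 190*v + 150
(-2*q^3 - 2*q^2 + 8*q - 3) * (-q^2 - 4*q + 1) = 2*q^5 + 10*q^4 - 2*q^3 - 31*q^2 + 20*q - 3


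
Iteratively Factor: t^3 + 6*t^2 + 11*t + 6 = (t + 3)*(t^2 + 3*t + 2) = (t + 2)*(t + 3)*(t + 1)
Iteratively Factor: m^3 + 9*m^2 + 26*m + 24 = (m + 2)*(m^2 + 7*m + 12) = (m + 2)*(m + 3)*(m + 4)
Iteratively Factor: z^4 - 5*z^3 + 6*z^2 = (z - 2)*(z^3 - 3*z^2) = (z - 3)*(z - 2)*(z^2) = z*(z - 3)*(z - 2)*(z)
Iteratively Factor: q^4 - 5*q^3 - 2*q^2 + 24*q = (q - 3)*(q^3 - 2*q^2 - 8*q) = q*(q - 3)*(q^2 - 2*q - 8) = q*(q - 3)*(q + 2)*(q - 4)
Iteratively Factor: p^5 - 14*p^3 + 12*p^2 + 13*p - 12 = (p - 1)*(p^4 + p^3 - 13*p^2 - p + 12) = (p - 1)^2*(p^3 + 2*p^2 - 11*p - 12) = (p - 3)*(p - 1)^2*(p^2 + 5*p + 4) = (p - 3)*(p - 1)^2*(p + 4)*(p + 1)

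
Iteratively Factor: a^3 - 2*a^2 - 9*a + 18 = (a + 3)*(a^2 - 5*a + 6) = (a - 3)*(a + 3)*(a - 2)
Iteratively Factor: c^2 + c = (c)*(c + 1)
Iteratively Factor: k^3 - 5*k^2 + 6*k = (k)*(k^2 - 5*k + 6) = k*(k - 3)*(k - 2)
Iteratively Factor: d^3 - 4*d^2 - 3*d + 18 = (d + 2)*(d^2 - 6*d + 9) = (d - 3)*(d + 2)*(d - 3)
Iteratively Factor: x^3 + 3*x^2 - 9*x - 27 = (x - 3)*(x^2 + 6*x + 9) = (x - 3)*(x + 3)*(x + 3)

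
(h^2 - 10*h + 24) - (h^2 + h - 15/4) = 111/4 - 11*h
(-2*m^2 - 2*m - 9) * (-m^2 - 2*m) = 2*m^4 + 6*m^3 + 13*m^2 + 18*m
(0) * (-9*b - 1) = 0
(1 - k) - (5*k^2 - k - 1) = 2 - 5*k^2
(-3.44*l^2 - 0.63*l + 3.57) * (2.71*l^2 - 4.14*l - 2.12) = -9.3224*l^4 + 12.5343*l^3 + 19.5757*l^2 - 13.4442*l - 7.5684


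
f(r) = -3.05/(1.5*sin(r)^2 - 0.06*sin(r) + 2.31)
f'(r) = -3.05*(-3.0*sin(r)*cos(r) + 0.06*cos(r))/(1.5*sin(r)^2 - 0.06*sin(r) + 2.31)^2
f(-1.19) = -0.83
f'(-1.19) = -0.24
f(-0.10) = -1.31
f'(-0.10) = -0.20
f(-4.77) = -0.81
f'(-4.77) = 0.04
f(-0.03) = -1.32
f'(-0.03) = -0.09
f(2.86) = -1.27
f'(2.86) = -0.39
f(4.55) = -0.80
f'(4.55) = 0.10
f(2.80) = -1.24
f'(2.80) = -0.45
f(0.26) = -1.27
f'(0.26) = 0.37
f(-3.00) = -1.30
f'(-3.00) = 0.26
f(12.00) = -1.10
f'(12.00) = -0.56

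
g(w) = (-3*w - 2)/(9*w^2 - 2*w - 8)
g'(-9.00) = 0.00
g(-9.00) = 0.03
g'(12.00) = 0.00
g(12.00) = -0.03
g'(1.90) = 0.43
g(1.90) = -0.37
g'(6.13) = 0.01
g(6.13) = -0.06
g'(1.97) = 0.37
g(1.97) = -0.34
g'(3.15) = 0.07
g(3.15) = -0.15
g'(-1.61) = 0.09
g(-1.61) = 0.15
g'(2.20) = 0.24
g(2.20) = -0.28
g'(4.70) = 0.02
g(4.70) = -0.09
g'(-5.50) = 0.01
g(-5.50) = 0.05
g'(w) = (2 - 18*w)*(-3*w - 2)/(9*w^2 - 2*w - 8)^2 - 3/(9*w^2 - 2*w - 8) = (27*w^2 + 36*w + 20)/(81*w^4 - 36*w^3 - 140*w^2 + 32*w + 64)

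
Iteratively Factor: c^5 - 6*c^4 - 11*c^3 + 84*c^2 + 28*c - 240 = (c + 3)*(c^4 - 9*c^3 + 16*c^2 + 36*c - 80) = (c - 2)*(c + 3)*(c^3 - 7*c^2 + 2*c + 40) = (c - 4)*(c - 2)*(c + 3)*(c^2 - 3*c - 10) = (c - 4)*(c - 2)*(c + 2)*(c + 3)*(c - 5)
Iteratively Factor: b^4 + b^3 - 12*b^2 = (b)*(b^3 + b^2 - 12*b) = b*(b + 4)*(b^2 - 3*b) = b*(b - 3)*(b + 4)*(b)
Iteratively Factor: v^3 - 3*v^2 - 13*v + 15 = (v + 3)*(v^2 - 6*v + 5) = (v - 5)*(v + 3)*(v - 1)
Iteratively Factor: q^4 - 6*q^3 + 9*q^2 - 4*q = (q)*(q^3 - 6*q^2 + 9*q - 4) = q*(q - 4)*(q^2 - 2*q + 1) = q*(q - 4)*(q - 1)*(q - 1)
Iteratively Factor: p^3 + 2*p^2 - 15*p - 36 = (p - 4)*(p^2 + 6*p + 9) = (p - 4)*(p + 3)*(p + 3)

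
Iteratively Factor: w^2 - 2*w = (w)*(w - 2)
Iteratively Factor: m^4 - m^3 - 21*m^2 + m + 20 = (m - 1)*(m^3 - 21*m - 20) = (m - 5)*(m - 1)*(m^2 + 5*m + 4) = (m - 5)*(m - 1)*(m + 4)*(m + 1)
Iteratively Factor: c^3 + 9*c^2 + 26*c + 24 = (c + 4)*(c^2 + 5*c + 6) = (c + 3)*(c + 4)*(c + 2)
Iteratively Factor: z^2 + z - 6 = (z + 3)*(z - 2)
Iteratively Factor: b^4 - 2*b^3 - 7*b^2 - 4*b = (b + 1)*(b^3 - 3*b^2 - 4*b) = b*(b + 1)*(b^2 - 3*b - 4) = b*(b - 4)*(b + 1)*(b + 1)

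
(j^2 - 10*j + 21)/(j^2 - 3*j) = (j - 7)/j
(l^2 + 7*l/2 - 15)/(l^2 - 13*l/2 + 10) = (l + 6)/(l - 4)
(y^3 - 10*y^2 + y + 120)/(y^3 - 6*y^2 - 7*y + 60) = (y - 8)/(y - 4)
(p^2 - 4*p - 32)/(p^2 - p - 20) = (p - 8)/(p - 5)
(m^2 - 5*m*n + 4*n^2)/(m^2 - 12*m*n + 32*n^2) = (m - n)/(m - 8*n)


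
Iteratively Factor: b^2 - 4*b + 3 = (b - 3)*(b - 1)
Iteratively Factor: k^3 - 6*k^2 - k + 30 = (k + 2)*(k^2 - 8*k + 15) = (k - 3)*(k + 2)*(k - 5)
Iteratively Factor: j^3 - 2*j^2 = (j - 2)*(j^2) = j*(j - 2)*(j)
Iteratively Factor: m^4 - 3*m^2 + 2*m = (m)*(m^3 - 3*m + 2) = m*(m + 2)*(m^2 - 2*m + 1) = m*(m - 1)*(m + 2)*(m - 1)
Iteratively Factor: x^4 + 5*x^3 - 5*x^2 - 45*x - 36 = (x + 3)*(x^3 + 2*x^2 - 11*x - 12) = (x + 3)*(x + 4)*(x^2 - 2*x - 3) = (x - 3)*(x + 3)*(x + 4)*(x + 1)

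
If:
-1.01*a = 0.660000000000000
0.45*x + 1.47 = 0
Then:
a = -0.65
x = -3.27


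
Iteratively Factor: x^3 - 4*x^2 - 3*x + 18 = (x - 3)*(x^2 - x - 6) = (x - 3)*(x + 2)*(x - 3)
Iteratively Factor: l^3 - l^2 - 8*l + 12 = (l - 2)*(l^2 + l - 6) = (l - 2)*(l + 3)*(l - 2)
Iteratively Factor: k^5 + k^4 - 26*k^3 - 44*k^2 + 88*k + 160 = (k + 2)*(k^4 - k^3 - 24*k^2 + 4*k + 80) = (k + 2)^2*(k^3 - 3*k^2 - 18*k + 40) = (k - 5)*(k + 2)^2*(k^2 + 2*k - 8) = (k - 5)*(k - 2)*(k + 2)^2*(k + 4)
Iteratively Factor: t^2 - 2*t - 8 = (t - 4)*(t + 2)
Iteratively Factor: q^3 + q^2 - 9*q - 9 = (q + 1)*(q^2 - 9) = (q - 3)*(q + 1)*(q + 3)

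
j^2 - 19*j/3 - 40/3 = (j - 8)*(j + 5/3)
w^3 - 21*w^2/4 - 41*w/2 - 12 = (w - 8)*(w + 3/4)*(w + 2)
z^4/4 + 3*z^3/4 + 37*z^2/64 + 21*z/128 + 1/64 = (z/4 + 1/2)*(z + 1/4)^2*(z + 1/2)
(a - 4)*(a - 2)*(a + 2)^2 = a^4 - 2*a^3 - 12*a^2 + 8*a + 32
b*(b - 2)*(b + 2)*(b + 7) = b^4 + 7*b^3 - 4*b^2 - 28*b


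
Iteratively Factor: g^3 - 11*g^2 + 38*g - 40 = (g - 4)*(g^2 - 7*g + 10) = (g - 5)*(g - 4)*(g - 2)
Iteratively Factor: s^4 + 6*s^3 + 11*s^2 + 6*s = (s + 2)*(s^3 + 4*s^2 + 3*s) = (s + 1)*(s + 2)*(s^2 + 3*s) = (s + 1)*(s + 2)*(s + 3)*(s)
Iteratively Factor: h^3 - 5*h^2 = (h)*(h^2 - 5*h) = h^2*(h - 5)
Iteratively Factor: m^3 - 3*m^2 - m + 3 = (m - 3)*(m^2 - 1) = (m - 3)*(m - 1)*(m + 1)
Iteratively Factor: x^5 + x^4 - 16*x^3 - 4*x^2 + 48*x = (x - 2)*(x^4 + 3*x^3 - 10*x^2 - 24*x) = (x - 2)*(x + 4)*(x^3 - x^2 - 6*x) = (x - 2)*(x + 2)*(x + 4)*(x^2 - 3*x) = (x - 3)*(x - 2)*(x + 2)*(x + 4)*(x)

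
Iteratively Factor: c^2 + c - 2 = (c + 2)*(c - 1)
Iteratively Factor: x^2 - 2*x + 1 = (x - 1)*(x - 1)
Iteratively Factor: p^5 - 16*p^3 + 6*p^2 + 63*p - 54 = (p + 3)*(p^4 - 3*p^3 - 7*p^2 + 27*p - 18) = (p - 2)*(p + 3)*(p^3 - p^2 - 9*p + 9) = (p - 3)*(p - 2)*(p + 3)*(p^2 + 2*p - 3) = (p - 3)*(p - 2)*(p - 1)*(p + 3)*(p + 3)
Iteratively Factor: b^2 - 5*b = (b)*(b - 5)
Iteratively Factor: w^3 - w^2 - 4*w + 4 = (w - 2)*(w^2 + w - 2) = (w - 2)*(w - 1)*(w + 2)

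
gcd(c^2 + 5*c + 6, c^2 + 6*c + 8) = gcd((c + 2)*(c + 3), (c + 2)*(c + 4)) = c + 2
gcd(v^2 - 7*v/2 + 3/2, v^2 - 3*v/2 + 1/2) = v - 1/2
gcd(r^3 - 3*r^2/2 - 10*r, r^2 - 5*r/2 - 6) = r - 4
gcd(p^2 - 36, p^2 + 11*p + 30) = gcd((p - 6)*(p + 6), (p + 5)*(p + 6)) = p + 6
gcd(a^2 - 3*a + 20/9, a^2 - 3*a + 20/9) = a^2 - 3*a + 20/9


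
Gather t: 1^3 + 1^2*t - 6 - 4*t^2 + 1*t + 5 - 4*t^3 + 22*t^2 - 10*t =-4*t^3 + 18*t^2 - 8*t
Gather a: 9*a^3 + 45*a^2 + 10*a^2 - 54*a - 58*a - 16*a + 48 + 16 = 9*a^3 + 55*a^2 - 128*a + 64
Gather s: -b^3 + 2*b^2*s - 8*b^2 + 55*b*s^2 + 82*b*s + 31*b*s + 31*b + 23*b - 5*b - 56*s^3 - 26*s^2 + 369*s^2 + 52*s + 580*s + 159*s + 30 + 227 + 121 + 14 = -b^3 - 8*b^2 + 49*b - 56*s^3 + s^2*(55*b + 343) + s*(2*b^2 + 113*b + 791) + 392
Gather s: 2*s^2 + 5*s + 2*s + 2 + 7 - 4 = 2*s^2 + 7*s + 5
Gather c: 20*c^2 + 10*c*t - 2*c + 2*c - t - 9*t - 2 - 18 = 20*c^2 + 10*c*t - 10*t - 20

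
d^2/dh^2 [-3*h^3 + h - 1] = -18*h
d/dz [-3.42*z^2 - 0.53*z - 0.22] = -6.84*z - 0.53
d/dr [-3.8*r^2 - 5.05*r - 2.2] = -7.6*r - 5.05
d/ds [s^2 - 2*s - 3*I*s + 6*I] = 2*s - 2 - 3*I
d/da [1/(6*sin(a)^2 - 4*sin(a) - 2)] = (1 - 3*sin(a))*cos(a)/(-3*sin(a)^2 + 2*sin(a) + 1)^2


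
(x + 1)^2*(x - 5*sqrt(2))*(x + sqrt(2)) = x^4 - 4*sqrt(2)*x^3 + 2*x^3 - 8*sqrt(2)*x^2 - 9*x^2 - 20*x - 4*sqrt(2)*x - 10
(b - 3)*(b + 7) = b^2 + 4*b - 21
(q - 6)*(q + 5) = q^2 - q - 30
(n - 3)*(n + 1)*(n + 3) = n^3 + n^2 - 9*n - 9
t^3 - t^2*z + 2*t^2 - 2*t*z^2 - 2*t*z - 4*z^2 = (t + 2)*(t - 2*z)*(t + z)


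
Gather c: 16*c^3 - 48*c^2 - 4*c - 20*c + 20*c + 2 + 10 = 16*c^3 - 48*c^2 - 4*c + 12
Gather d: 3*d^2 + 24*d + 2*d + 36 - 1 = 3*d^2 + 26*d + 35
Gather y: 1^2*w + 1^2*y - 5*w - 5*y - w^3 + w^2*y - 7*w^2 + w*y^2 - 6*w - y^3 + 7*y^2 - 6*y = -w^3 - 7*w^2 - 10*w - y^3 + y^2*(w + 7) + y*(w^2 - 10)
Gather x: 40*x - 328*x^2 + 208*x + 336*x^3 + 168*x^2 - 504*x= 336*x^3 - 160*x^2 - 256*x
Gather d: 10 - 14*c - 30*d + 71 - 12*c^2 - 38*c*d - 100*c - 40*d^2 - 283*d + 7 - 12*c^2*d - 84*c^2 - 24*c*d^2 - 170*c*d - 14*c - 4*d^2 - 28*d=-96*c^2 - 128*c + d^2*(-24*c - 44) + d*(-12*c^2 - 208*c - 341) + 88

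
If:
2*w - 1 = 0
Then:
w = 1/2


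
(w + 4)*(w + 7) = w^2 + 11*w + 28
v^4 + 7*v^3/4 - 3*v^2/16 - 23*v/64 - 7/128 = (v - 1/2)*(v + 1/4)^2*(v + 7/4)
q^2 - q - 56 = (q - 8)*(q + 7)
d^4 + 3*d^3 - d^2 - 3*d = d*(d - 1)*(d + 1)*(d + 3)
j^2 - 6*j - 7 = (j - 7)*(j + 1)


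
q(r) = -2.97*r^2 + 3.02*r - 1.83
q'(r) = 3.02 - 5.94*r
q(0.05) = -1.69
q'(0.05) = 2.72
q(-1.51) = -13.16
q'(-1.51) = 11.99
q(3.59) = -29.27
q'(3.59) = -18.30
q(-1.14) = -9.13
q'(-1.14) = 9.79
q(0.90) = -1.52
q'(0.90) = -2.33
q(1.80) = -6.02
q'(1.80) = -7.67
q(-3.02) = -38.04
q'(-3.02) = 20.96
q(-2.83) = -34.16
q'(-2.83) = 19.83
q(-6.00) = -126.87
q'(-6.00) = 38.66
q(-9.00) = -269.58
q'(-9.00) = 56.48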